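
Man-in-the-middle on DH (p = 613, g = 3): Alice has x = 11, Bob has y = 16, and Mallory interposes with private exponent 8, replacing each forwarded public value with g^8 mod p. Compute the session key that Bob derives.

Bob receives Mallory's public value M = 3^8 mod 613 instead of the honest one.
3^1 ≡ 3 (mod 613)
3^2 = (3^1)^2 ≡ 3^2 = 9 ≡ 9 (mod 613)
3^4 = (3^2)^2 ≡ 9^2 = 81 ≡ 81 (mod 613)
3^8 = (3^4)^2 ≡ 81^2 = 6561 ≡ 431 (mod 613)
So M = 431. Bob computes K = M^16 mod 613.
431^1 ≡ 431 (mod 613)
431^2 = (431^1)^2 ≡ 431^2 = 185761 ≡ 22 (mod 613)
431^4 = (431^2)^2 ≡ 22^2 = 484 ≡ 484 (mod 613)
431^8 = (431^4)^2 ≡ 484^2 = 234256 ≡ 90 (mod 613)
431^16 = (431^8)^2 ≡ 90^2 = 8100 ≡ 131 (mod 613)

131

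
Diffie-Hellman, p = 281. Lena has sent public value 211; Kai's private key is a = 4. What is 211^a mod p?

Shared key K = 211^4 mod 281.
211^1 ≡ 211 (mod 281)
211^2 = (211^1)^2 ≡ 211^2 = 44521 ≡ 123 (mod 281)
211^4 = (211^2)^2 ≡ 123^2 = 15129 ≡ 236 (mod 281)

236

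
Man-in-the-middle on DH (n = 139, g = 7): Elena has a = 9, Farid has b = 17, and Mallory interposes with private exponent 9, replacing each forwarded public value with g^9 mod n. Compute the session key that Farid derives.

79

Farid receives Mallory's public value M = 7^9 mod 139 instead of the honest one.
7^1 ≡ 7 (mod 139)
7^2 = (7^1)^2 ≡ 7^2 = 49 ≡ 49 (mod 139)
7^4 = (7^2)^2 ≡ 49^2 = 2401 ≡ 38 (mod 139)
7^8 = (7^4)^2 ≡ 38^2 = 1444 ≡ 54 (mod 139)
7^9 = 7^8 · 7^1 ≡ 54 · 7 ≡ 100 (mod 139).
So M = 100. Farid computes K = M^17 mod 139.
100^1 ≡ 100 (mod 139)
100^2 = (100^1)^2 ≡ 100^2 = 10000 ≡ 131 (mod 139)
100^4 = (100^2)^2 ≡ 131^2 = 17161 ≡ 64 (mod 139)
100^8 = (100^4)^2 ≡ 64^2 = 4096 ≡ 65 (mod 139)
100^16 = (100^8)^2 ≡ 65^2 = 4225 ≡ 55 (mod 139)
100^17 = 100^16 · 100^1 ≡ 55 · 100 ≡ 79 (mod 139).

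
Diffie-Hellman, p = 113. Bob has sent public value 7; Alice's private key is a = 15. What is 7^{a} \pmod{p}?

Shared key K = 7^15 mod 113.
7^1 ≡ 7 (mod 113)
7^2 = (7^1)^2 ≡ 7^2 = 49 ≡ 49 (mod 113)
7^4 = (7^2)^2 ≡ 49^2 = 2401 ≡ 28 (mod 113)
7^8 = (7^4)^2 ≡ 28^2 = 784 ≡ 106 (mod 113)
7^15 = 7^8 · 7^4 · 7^2 · 7^1 ≡ 106 · 28 · 49 · 7 ≡ 7 (mod 113).

7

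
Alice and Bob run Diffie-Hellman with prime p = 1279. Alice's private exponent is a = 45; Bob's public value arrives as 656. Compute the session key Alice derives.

287

Shared key K = 656^45 mod 1279.
656^1 ≡ 656 (mod 1279)
656^2 = (656^1)^2 ≡ 656^2 = 430336 ≡ 592 (mod 1279)
656^4 = (656^2)^2 ≡ 592^2 = 350464 ≡ 18 (mod 1279)
656^8 = (656^4)^2 ≡ 18^2 = 324 ≡ 324 (mod 1279)
656^16 = (656^8)^2 ≡ 324^2 = 104976 ≡ 98 (mod 1279)
656^32 = (656^16)^2 ≡ 98^2 = 9604 ≡ 651 (mod 1279)
656^45 = 656^32 · 656^8 · 656^4 · 656^1 ≡ 651 · 324 · 18 · 656 ≡ 287 (mod 1279).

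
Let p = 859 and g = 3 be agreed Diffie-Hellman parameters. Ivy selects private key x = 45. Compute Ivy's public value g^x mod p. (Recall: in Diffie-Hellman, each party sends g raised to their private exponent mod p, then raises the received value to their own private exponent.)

Public value = 3^45 mod 859.
3^1 ≡ 3 (mod 859)
3^2 = (3^1)^2 ≡ 3^2 = 9 ≡ 9 (mod 859)
3^4 = (3^2)^2 ≡ 9^2 = 81 ≡ 81 (mod 859)
3^8 = (3^4)^2 ≡ 81^2 = 6561 ≡ 548 (mod 859)
3^16 = (3^8)^2 ≡ 548^2 = 300304 ≡ 513 (mod 859)
3^32 = (3^16)^2 ≡ 513^2 = 263169 ≡ 315 (mod 859)
3^45 = 3^32 · 3^8 · 3^4 · 3^1 ≡ 315 · 548 · 81 · 3 ≡ 831 (mod 859).

831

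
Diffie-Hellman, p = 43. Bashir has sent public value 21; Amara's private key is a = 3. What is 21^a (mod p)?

16

Shared key K = 21^3 mod 43.
21^1 ≡ 21 (mod 43)
21^2 = (21^1)^2 ≡ 21^2 = 441 ≡ 11 (mod 43)
21^3 = 21^2 · 21^1 ≡ 11 · 21 ≡ 16 (mod 43).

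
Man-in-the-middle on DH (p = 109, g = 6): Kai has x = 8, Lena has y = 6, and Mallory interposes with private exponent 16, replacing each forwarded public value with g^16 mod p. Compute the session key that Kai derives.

15

Kai receives Mallory's public value M = 6^16 mod 109 instead of the honest one.
6^1 ≡ 6 (mod 109)
6^2 = (6^1)^2 ≡ 6^2 = 36 ≡ 36 (mod 109)
6^4 = (6^2)^2 ≡ 36^2 = 1296 ≡ 97 (mod 109)
6^8 = (6^4)^2 ≡ 97^2 = 9409 ≡ 35 (mod 109)
6^16 = (6^8)^2 ≡ 35^2 = 1225 ≡ 26 (mod 109)
So M = 26. Kai computes K = M^8 mod 109.
26^1 ≡ 26 (mod 109)
26^2 = (26^1)^2 ≡ 26^2 = 676 ≡ 22 (mod 109)
26^4 = (26^2)^2 ≡ 22^2 = 484 ≡ 48 (mod 109)
26^8 = (26^4)^2 ≡ 48^2 = 2304 ≡ 15 (mod 109)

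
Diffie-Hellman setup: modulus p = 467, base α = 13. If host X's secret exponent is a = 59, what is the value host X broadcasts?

114

Public value = 13^{59} \pmod{467}.
13^1 ≡ 13 (mod 467)
13^2 = (13^1)^2 ≡ 13^2 = 169 ≡ 169 (mod 467)
13^4 = (13^2)^2 ≡ 169^2 = 28561 ≡ 74 (mod 467)
13^8 = (13^4)^2 ≡ 74^2 = 5476 ≡ 339 (mod 467)
13^16 = (13^8)^2 ≡ 339^2 = 114921 ≡ 39 (mod 467)
13^32 = (13^16)^2 ≡ 39^2 = 1521 ≡ 120 (mod 467)
13^59 = 13^32 · 13^16 · 13^8 · 13^2 · 13^1 ≡ 120 · 39 · 339 · 169 · 13 ≡ 114 (mod 467).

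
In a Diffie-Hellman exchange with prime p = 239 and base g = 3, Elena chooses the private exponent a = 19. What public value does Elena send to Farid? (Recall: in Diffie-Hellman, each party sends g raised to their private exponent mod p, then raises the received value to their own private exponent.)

Public value = 3^19 mod 239.
3^1 ≡ 3 (mod 239)
3^2 = (3^1)^2 ≡ 3^2 = 9 ≡ 9 (mod 239)
3^4 = (3^2)^2 ≡ 9^2 = 81 ≡ 81 (mod 239)
3^8 = (3^4)^2 ≡ 81^2 = 6561 ≡ 108 (mod 239)
3^16 = (3^8)^2 ≡ 108^2 = 11664 ≡ 192 (mod 239)
3^19 = 3^16 · 3^2 · 3^1 ≡ 192 · 9 · 3 ≡ 165 (mod 239).

165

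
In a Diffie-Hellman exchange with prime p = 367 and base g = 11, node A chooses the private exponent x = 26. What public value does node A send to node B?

289

Public value = 11^26 (mod 367).
11^1 ≡ 11 (mod 367)
11^2 = (11^1)^2 ≡ 11^2 = 121 ≡ 121 (mod 367)
11^4 = (11^2)^2 ≡ 121^2 = 14641 ≡ 328 (mod 367)
11^8 = (11^4)^2 ≡ 328^2 = 107584 ≡ 53 (mod 367)
11^16 = (11^8)^2 ≡ 53^2 = 2809 ≡ 240 (mod 367)
11^26 = 11^16 · 11^8 · 11^2 ≡ 240 · 53 · 121 ≡ 289 (mod 367).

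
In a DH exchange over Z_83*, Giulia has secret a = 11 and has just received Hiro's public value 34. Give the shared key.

54

Shared key K = 34^11 mod 83.
34^1 ≡ 34 (mod 83)
34^2 = (34^1)^2 ≡ 34^2 = 1156 ≡ 77 (mod 83)
34^4 = (34^2)^2 ≡ 77^2 = 5929 ≡ 36 (mod 83)
34^8 = (34^4)^2 ≡ 36^2 = 1296 ≡ 51 (mod 83)
34^11 = 34^8 · 34^2 · 34^1 ≡ 51 · 77 · 34 ≡ 54 (mod 83).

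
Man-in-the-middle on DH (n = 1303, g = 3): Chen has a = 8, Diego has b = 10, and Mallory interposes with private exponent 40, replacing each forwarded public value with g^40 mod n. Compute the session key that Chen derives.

Chen receives Mallory's public value M = 3^40 mod 1303 instead of the honest one.
3^1 ≡ 3 (mod 1303)
3^2 = (3^1)^2 ≡ 3^2 = 9 ≡ 9 (mod 1303)
3^4 = (3^2)^2 ≡ 9^2 = 81 ≡ 81 (mod 1303)
3^8 = (3^4)^2 ≡ 81^2 = 6561 ≡ 46 (mod 1303)
3^16 = (3^8)^2 ≡ 46^2 = 2116 ≡ 813 (mod 1303)
3^32 = (3^16)^2 ≡ 813^2 = 660969 ≡ 348 (mod 1303)
3^40 = 3^32 · 3^8 ≡ 348 · 46 ≡ 372 (mod 1303).
So M = 372. Chen computes K = M^8 mod 1303.
372^1 ≡ 372 (mod 1303)
372^2 = (372^1)^2 ≡ 372^2 = 138384 ≡ 266 (mod 1303)
372^4 = (372^2)^2 ≡ 266^2 = 70756 ≡ 394 (mod 1303)
372^8 = (372^4)^2 ≡ 394^2 = 155236 ≡ 179 (mod 1303)

179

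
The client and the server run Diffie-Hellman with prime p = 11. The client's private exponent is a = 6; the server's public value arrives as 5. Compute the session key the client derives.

5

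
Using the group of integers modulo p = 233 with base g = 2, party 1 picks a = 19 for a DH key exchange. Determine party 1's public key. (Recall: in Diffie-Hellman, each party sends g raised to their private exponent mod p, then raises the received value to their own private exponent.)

Public value = 2^19 (mod 233).
2^1 ≡ 2 (mod 233)
2^2 = (2^1)^2 ≡ 2^2 = 4 ≡ 4 (mod 233)
2^4 = (2^2)^2 ≡ 4^2 = 16 ≡ 16 (mod 233)
2^8 = (2^4)^2 ≡ 16^2 = 256 ≡ 23 (mod 233)
2^16 = (2^8)^2 ≡ 23^2 = 529 ≡ 63 (mod 233)
2^19 = 2^16 · 2^2 · 2^1 ≡ 63 · 4 · 2 ≡ 38 (mod 233).

38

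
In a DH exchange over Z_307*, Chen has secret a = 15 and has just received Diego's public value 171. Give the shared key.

24

Shared key K = 171^15 mod 307.
171^1 ≡ 171 (mod 307)
171^2 = (171^1)^2 ≡ 171^2 = 29241 ≡ 76 (mod 307)
171^4 = (171^2)^2 ≡ 76^2 = 5776 ≡ 250 (mod 307)
171^8 = (171^4)^2 ≡ 250^2 = 62500 ≡ 179 (mod 307)
171^15 = 171^8 · 171^4 · 171^2 · 171^1 ≡ 179 · 250 · 76 · 171 ≡ 24 (mod 307).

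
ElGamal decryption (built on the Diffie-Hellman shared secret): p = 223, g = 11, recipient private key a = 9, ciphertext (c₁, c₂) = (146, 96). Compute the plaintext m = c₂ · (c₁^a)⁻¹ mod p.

Shared mask s = c₁^a mod p = 146^9 mod 223.
146^1 ≡ 146 (mod 223)
146^2 = (146^1)^2 ≡ 146^2 = 21316 ≡ 131 (mod 223)
146^4 = (146^2)^2 ≡ 131^2 = 17161 ≡ 213 (mod 223)
146^8 = (146^4)^2 ≡ 213^2 = 45369 ≡ 100 (mod 223)
146^9 = 146^8 · 146^1 ≡ 100 · 146 ≡ 105 (mod 223).
So s = 105; s⁻¹ ≡ 17 (mod 223).
m = c₂ · s⁻¹ mod 223 = 96 · 17 mod 223 = 71.

71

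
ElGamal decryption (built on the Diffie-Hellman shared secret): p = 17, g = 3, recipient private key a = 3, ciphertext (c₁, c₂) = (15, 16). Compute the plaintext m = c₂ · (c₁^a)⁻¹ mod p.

Shared mask s = c₁^a mod p = 15^3 mod 17.
15^1 ≡ 15 (mod 17)
15^2 = (15^1)^2 ≡ 15^2 = 225 ≡ 4 (mod 17)
15^3 = 15^2 · 15^1 ≡ 4 · 15 ≡ 9 (mod 17).
So s = 9; s⁻¹ ≡ 2 (mod 17).
m = c₂ · s⁻¹ mod 17 = 16 · 2 mod 17 = 15.

15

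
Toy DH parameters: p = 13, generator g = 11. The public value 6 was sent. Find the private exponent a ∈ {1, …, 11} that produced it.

11

Try successive powers of 11 modulo 13:
11^1 ≡ 11
11^2 ≡ 4
11^3 ≡ 5
11^4 ≡ 3
11^5 ≡ 7
11^6 ≡ 12
11^7 ≡ 2
11^8 ≡ 9
11^9 ≡ 8
11^10 ≡ 10
11^11 ≡ 6
Found: a = 11.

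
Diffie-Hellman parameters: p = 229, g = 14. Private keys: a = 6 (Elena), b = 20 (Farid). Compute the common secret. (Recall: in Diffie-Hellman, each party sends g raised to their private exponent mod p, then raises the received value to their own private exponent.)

16

Elena sends A = g^a mod p = 14^6 mod 229.
14^1 ≡ 14 (mod 229)
14^2 = (14^1)^2 ≡ 14^2 = 196 ≡ 196 (mod 229)
14^4 = (14^2)^2 ≡ 196^2 = 38416 ≡ 173 (mod 229)
14^6 = 14^4 · 14^2 ≡ 173 · 196 ≡ 16 (mod 229).
So A = 16. Farid then computes K = A^b mod p = 16^20 mod 229.
16^1 ≡ 16 (mod 229)
16^2 = (16^1)^2 ≡ 16^2 = 256 ≡ 27 (mod 229)
16^4 = (16^2)^2 ≡ 27^2 = 729 ≡ 42 (mod 229)
16^8 = (16^4)^2 ≡ 42^2 = 1764 ≡ 161 (mod 229)
16^16 = (16^8)^2 ≡ 161^2 = 25921 ≡ 44 (mod 229)
16^20 = 16^16 · 16^4 ≡ 44 · 42 ≡ 16 (mod 229).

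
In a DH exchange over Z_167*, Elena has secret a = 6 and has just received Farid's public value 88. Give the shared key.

19

Shared key K = 88^6 mod 167.
88^1 ≡ 88 (mod 167)
88^2 = (88^1)^2 ≡ 88^2 = 7744 ≡ 62 (mod 167)
88^4 = (88^2)^2 ≡ 62^2 = 3844 ≡ 3 (mod 167)
88^6 = 88^4 · 88^2 ≡ 3 · 62 ≡ 19 (mod 167).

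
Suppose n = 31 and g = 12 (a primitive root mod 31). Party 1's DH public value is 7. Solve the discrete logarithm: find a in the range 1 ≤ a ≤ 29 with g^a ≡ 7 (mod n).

Try successive powers of 12 modulo 31:
12^1 ≡ 12
12^2 ≡ 20
12^3 ≡ 23
12^4 ≡ 28
12^5 ≡ 26
12^6 ≡ 2
12^7 ≡ 24
12^8 ≡ 9
12^9 ≡ 15
12^10 ≡ 25
12^11 ≡ 21
12^12 ≡ 4
12^13 ≡ 17
12^14 ≡ 18
12^15 ≡ 30
12^16 ≡ 19
12^17 ≡ 11
12^18 ≡ 8
12^19 ≡ 3
12^20 ≡ 5
12^21 ≡ 29
12^22 ≡ 7
Found: a = 22.

22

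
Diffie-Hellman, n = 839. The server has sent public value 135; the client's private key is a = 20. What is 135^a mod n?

36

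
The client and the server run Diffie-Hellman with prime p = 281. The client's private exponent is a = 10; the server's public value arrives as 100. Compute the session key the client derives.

Shared key K = 100^10 mod 281.
100^1 ≡ 100 (mod 281)
100^2 = (100^1)^2 ≡ 100^2 = 10000 ≡ 165 (mod 281)
100^4 = (100^2)^2 ≡ 165^2 = 27225 ≡ 249 (mod 281)
100^8 = (100^4)^2 ≡ 249^2 = 62001 ≡ 181 (mod 281)
100^10 = 100^8 · 100^2 ≡ 181 · 165 ≡ 79 (mod 281).

79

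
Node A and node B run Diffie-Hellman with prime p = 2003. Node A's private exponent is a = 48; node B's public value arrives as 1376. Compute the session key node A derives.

821

Shared key K = 1376^48 mod 2003.
1376^1 ≡ 1376 (mod 2003)
1376^2 = (1376^1)^2 ≡ 1376^2 = 1893376 ≡ 541 (mod 2003)
1376^4 = (1376^2)^2 ≡ 541^2 = 292681 ≡ 243 (mod 2003)
1376^8 = (1376^4)^2 ≡ 243^2 = 59049 ≡ 962 (mod 2003)
1376^16 = (1376^8)^2 ≡ 962^2 = 925444 ≡ 58 (mod 2003)
1376^32 = (1376^16)^2 ≡ 58^2 = 3364 ≡ 1361 (mod 2003)
1376^48 = 1376^32 · 1376^16 ≡ 1361 · 58 ≡ 821 (mod 2003).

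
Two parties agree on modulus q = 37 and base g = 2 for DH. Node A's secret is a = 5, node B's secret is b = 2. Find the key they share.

Node B sends B = g^b mod q = 2^2 mod 37.
2^1 ≡ 2 (mod 37)
2^2 = (2^1)^2 ≡ 2^2 = 4 ≡ 4 (mod 37)
So B = 4. Node A then computes K = B^a mod q = 4^5 mod 37.
4^1 ≡ 4 (mod 37)
4^2 = (4^1)^2 ≡ 4^2 = 16 ≡ 16 (mod 37)
4^4 = (4^2)^2 ≡ 16^2 = 256 ≡ 34 (mod 37)
4^5 = 4^4 · 4^1 ≡ 34 · 4 ≡ 25 (mod 37).

25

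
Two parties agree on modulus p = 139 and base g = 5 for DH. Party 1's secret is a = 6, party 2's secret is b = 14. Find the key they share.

106

Party 1 sends A = g^a mod p = 5^6 mod 139.
5^1 ≡ 5 (mod 139)
5^2 = (5^1)^2 ≡ 5^2 = 25 ≡ 25 (mod 139)
5^4 = (5^2)^2 ≡ 25^2 = 625 ≡ 69 (mod 139)
5^6 = 5^4 · 5^2 ≡ 69 · 25 ≡ 57 (mod 139).
So A = 57. Party 2 then computes K = A^b mod p = 57^14 mod 139.
57^1 ≡ 57 (mod 139)
57^2 = (57^1)^2 ≡ 57^2 = 3249 ≡ 52 (mod 139)
57^4 = (57^2)^2 ≡ 52^2 = 2704 ≡ 63 (mod 139)
57^8 = (57^4)^2 ≡ 63^2 = 3969 ≡ 77 (mod 139)
57^14 = 57^8 · 57^4 · 57^2 ≡ 77 · 63 · 52 ≡ 106 (mod 139).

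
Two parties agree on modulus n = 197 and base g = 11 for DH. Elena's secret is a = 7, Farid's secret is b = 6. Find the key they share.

Elena sends A = g^a mod n = 11^7 mod 197.
11^1 ≡ 11 (mod 197)
11^2 = (11^1)^2 ≡ 11^2 = 121 ≡ 121 (mod 197)
11^4 = (11^2)^2 ≡ 121^2 = 14641 ≡ 63 (mod 197)
11^7 = 11^4 · 11^2 · 11^1 ≡ 63 · 121 · 11 ≡ 128 (mod 197).
So A = 128. Farid then computes K = A^b mod n = 128^6 mod 197.
128^1 ≡ 128 (mod 197)
128^2 = (128^1)^2 ≡ 128^2 = 16384 ≡ 33 (mod 197)
128^4 = (128^2)^2 ≡ 33^2 = 1089 ≡ 104 (mod 197)
128^6 = 128^4 · 128^2 ≡ 104 · 33 ≡ 83 (mod 197).

83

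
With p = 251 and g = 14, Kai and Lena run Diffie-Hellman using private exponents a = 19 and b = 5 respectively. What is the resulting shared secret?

226

Kai sends A = g^a mod p = 14^19 mod 251.
14^1 ≡ 14 (mod 251)
14^2 = (14^1)^2 ≡ 14^2 = 196 ≡ 196 (mod 251)
14^4 = (14^2)^2 ≡ 196^2 = 38416 ≡ 13 (mod 251)
14^8 = (14^4)^2 ≡ 13^2 = 169 ≡ 169 (mod 251)
14^16 = (14^8)^2 ≡ 169^2 = 28561 ≡ 198 (mod 251)
14^19 = 14^16 · 14^2 · 14^1 ≡ 198 · 196 · 14 ≡ 148 (mod 251).
So A = 148. Lena then computes K = A^b mod p = 148^5 mod 251.
148^1 ≡ 148 (mod 251)
148^2 = (148^1)^2 ≡ 148^2 = 21904 ≡ 67 (mod 251)
148^4 = (148^2)^2 ≡ 67^2 = 4489 ≡ 222 (mod 251)
148^5 = 148^4 · 148^1 ≡ 222 · 148 ≡ 226 (mod 251).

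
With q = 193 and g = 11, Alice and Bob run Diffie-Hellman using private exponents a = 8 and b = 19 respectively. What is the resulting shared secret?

Alice sends A = g^a mod q = 11^8 mod 193.
11^1 ≡ 11 (mod 193)
11^2 = (11^1)^2 ≡ 11^2 = 121 ≡ 121 (mod 193)
11^4 = (11^2)^2 ≡ 121^2 = 14641 ≡ 166 (mod 193)
11^8 = (11^4)^2 ≡ 166^2 = 27556 ≡ 150 (mod 193)
So A = 150. Bob then computes K = A^b mod q = 150^19 mod 193.
150^1 ≡ 150 (mod 193)
150^2 = (150^1)^2 ≡ 150^2 = 22500 ≡ 112 (mod 193)
150^4 = (150^2)^2 ≡ 112^2 = 12544 ≡ 192 (mod 193)
150^8 = (150^4)^2 ≡ 192^2 = 36864 ≡ 1 (mod 193)
150^16 = (150^8)^2 ≡ 1^2 = 1 ≡ 1 (mod 193)
150^19 = 150^16 · 150^2 · 150^1 ≡ 1 · 112 · 150 ≡ 9 (mod 193).

9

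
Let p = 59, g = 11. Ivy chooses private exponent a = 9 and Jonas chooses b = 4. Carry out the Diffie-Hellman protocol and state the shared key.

57

Jonas sends B = g^b mod p = 11^4 mod 59.
11^1 ≡ 11 (mod 59)
11^2 = (11^1)^2 ≡ 11^2 = 121 ≡ 3 (mod 59)
11^4 = (11^2)^2 ≡ 3^2 = 9 ≡ 9 (mod 59)
So B = 9. Ivy then computes K = B^a mod p = 9^9 mod 59.
9^1 ≡ 9 (mod 59)
9^2 = (9^1)^2 ≡ 9^2 = 81 ≡ 22 (mod 59)
9^4 = (9^2)^2 ≡ 22^2 = 484 ≡ 12 (mod 59)
9^8 = (9^4)^2 ≡ 12^2 = 144 ≡ 26 (mod 59)
9^9 = 9^8 · 9^1 ≡ 26 · 9 ≡ 57 (mod 59).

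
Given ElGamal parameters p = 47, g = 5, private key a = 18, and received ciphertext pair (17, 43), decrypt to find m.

Shared mask s = c₁^a mod p = 17^18 mod 47.
17^1 ≡ 17 (mod 47)
17^2 = (17^1)^2 ≡ 17^2 = 289 ≡ 7 (mod 47)
17^4 = (17^2)^2 ≡ 7^2 = 49 ≡ 2 (mod 47)
17^8 = (17^4)^2 ≡ 2^2 = 4 ≡ 4 (mod 47)
17^16 = (17^8)^2 ≡ 4^2 = 16 ≡ 16 (mod 47)
17^18 = 17^16 · 17^2 ≡ 16 · 7 ≡ 18 (mod 47).
So s = 18; s⁻¹ ≡ 34 (mod 47).
m = c₂ · s⁻¹ mod 47 = 43 · 34 mod 47 = 5.

5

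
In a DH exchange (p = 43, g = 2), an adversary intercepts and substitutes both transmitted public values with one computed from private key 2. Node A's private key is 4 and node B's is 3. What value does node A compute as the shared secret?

41

Node A receives an adversary's public value M = 2^2 mod 43 instead of the honest one.
2^1 ≡ 2 (mod 43)
2^2 = (2^1)^2 ≡ 2^2 = 4 ≡ 4 (mod 43)
So M = 4. Node A computes K = M^4 mod 43.
4^1 ≡ 4 (mod 43)
4^2 = (4^1)^2 ≡ 4^2 = 16 ≡ 16 (mod 43)
4^4 = (4^2)^2 ≡ 16^2 = 256 ≡ 41 (mod 43)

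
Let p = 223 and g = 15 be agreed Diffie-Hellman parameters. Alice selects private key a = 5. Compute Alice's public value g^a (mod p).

60

Public value = 15^5 (mod 223).
15^1 ≡ 15 (mod 223)
15^2 = (15^1)^2 ≡ 15^2 = 225 ≡ 2 (mod 223)
15^4 = (15^2)^2 ≡ 2^2 = 4 ≡ 4 (mod 223)
15^5 = 15^4 · 15^1 ≡ 4 · 15 ≡ 60 (mod 223).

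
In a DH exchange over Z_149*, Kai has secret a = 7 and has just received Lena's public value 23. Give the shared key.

74

Shared key K = 23^7 mod 149.
23^1 ≡ 23 (mod 149)
23^2 = (23^1)^2 ≡ 23^2 = 529 ≡ 82 (mod 149)
23^4 = (23^2)^2 ≡ 82^2 = 6724 ≡ 19 (mod 149)
23^7 = 23^4 · 23^2 · 23^1 ≡ 19 · 82 · 23 ≡ 74 (mod 149).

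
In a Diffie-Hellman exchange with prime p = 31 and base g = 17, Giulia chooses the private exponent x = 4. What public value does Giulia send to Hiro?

7

Public value = 17^4 mod 31.
17^1 ≡ 17 (mod 31)
17^2 = (17^1)^2 ≡ 17^2 = 289 ≡ 10 (mod 31)
17^4 = (17^2)^2 ≡ 10^2 = 100 ≡ 7 (mod 31)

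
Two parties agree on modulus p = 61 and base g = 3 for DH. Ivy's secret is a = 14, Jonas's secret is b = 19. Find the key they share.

Jonas sends B = g^b mod p = 3^19 mod 61.
3^1 ≡ 3 (mod 61)
3^2 = (3^1)^2 ≡ 3^2 = 9 ≡ 9 (mod 61)
3^4 = (3^2)^2 ≡ 9^2 = 81 ≡ 20 (mod 61)
3^8 = (3^4)^2 ≡ 20^2 = 400 ≡ 34 (mod 61)
3^16 = (3^8)^2 ≡ 34^2 = 1156 ≡ 58 (mod 61)
3^19 = 3^16 · 3^2 · 3^1 ≡ 58 · 9 · 3 ≡ 41 (mod 61).
So B = 41. Ivy then computes K = B^a mod p = 41^14 mod 61.
41^1 ≡ 41 (mod 61)
41^2 = (41^1)^2 ≡ 41^2 = 1681 ≡ 34 (mod 61)
41^4 = (41^2)^2 ≡ 34^2 = 1156 ≡ 58 (mod 61)
41^8 = (41^4)^2 ≡ 58^2 = 3364 ≡ 9 (mod 61)
41^14 = 41^8 · 41^4 · 41^2 ≡ 9 · 58 · 34 ≡ 58 (mod 61).

58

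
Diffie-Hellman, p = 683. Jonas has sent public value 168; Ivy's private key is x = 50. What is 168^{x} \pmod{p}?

Shared key K = 168^50 mod 683.
168^1 ≡ 168 (mod 683)
168^2 = (168^1)^2 ≡ 168^2 = 28224 ≡ 221 (mod 683)
168^4 = (168^2)^2 ≡ 221^2 = 48841 ≡ 348 (mod 683)
168^8 = (168^4)^2 ≡ 348^2 = 121104 ≡ 213 (mod 683)
168^16 = (168^8)^2 ≡ 213^2 = 45369 ≡ 291 (mod 683)
168^32 = (168^16)^2 ≡ 291^2 = 84681 ≡ 672 (mod 683)
168^50 = 168^32 · 168^16 · 168^2 ≡ 672 · 291 · 221 ≡ 167 (mod 683).

167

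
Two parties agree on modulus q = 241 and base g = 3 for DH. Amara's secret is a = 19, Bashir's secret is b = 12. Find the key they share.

154

Amara sends A = g^a mod q = 3^19 mod 241.
3^1 ≡ 3 (mod 241)
3^2 = (3^1)^2 ≡ 3^2 = 9 ≡ 9 (mod 241)
3^4 = (3^2)^2 ≡ 9^2 = 81 ≡ 81 (mod 241)
3^8 = (3^4)^2 ≡ 81^2 = 6561 ≡ 54 (mod 241)
3^16 = (3^8)^2 ≡ 54^2 = 2916 ≡ 24 (mod 241)
3^19 = 3^16 · 3^2 · 3^1 ≡ 24 · 9 · 3 ≡ 166 (mod 241).
So A = 166. Bashir then computes K = A^b mod q = 166^12 mod 241.
166^1 ≡ 166 (mod 241)
166^2 = (166^1)^2 ≡ 166^2 = 27556 ≡ 82 (mod 241)
166^4 = (166^2)^2 ≡ 82^2 = 6724 ≡ 217 (mod 241)
166^8 = (166^4)^2 ≡ 217^2 = 47089 ≡ 94 (mod 241)
166^12 = 166^8 · 166^4 ≡ 94 · 217 ≡ 154 (mod 241).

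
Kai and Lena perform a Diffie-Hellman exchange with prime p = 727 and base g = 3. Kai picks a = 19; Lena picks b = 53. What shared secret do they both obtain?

274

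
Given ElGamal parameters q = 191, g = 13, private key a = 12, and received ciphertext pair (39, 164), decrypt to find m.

113

Shared mask s = c₁^a mod q = 39^12 mod 191.
39^1 ≡ 39 (mod 191)
39^2 = (39^1)^2 ≡ 39^2 = 1521 ≡ 184 (mod 191)
39^4 = (39^2)^2 ≡ 184^2 = 33856 ≡ 49 (mod 191)
39^8 = (39^4)^2 ≡ 49^2 = 2401 ≡ 109 (mod 191)
39^12 = 39^8 · 39^4 ≡ 109 · 49 ≡ 184 (mod 191).
So s = 184; s⁻¹ ≡ 109 (mod 191).
m = c₂ · s⁻¹ mod 191 = 164 · 109 mod 191 = 113.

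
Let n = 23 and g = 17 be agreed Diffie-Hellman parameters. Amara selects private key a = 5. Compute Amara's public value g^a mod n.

21

Public value = 17^5 mod 23.
17^1 ≡ 17 (mod 23)
17^2 = (17^1)^2 ≡ 17^2 = 289 ≡ 13 (mod 23)
17^4 = (17^2)^2 ≡ 13^2 = 169 ≡ 8 (mod 23)
17^5 = 17^4 · 17^1 ≡ 8 · 17 ≡ 21 (mod 23).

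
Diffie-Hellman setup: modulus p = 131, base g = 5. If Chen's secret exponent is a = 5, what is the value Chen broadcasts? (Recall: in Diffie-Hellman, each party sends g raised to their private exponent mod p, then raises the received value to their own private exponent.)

Public value = 5^5 mod 131.
5^1 ≡ 5 (mod 131)
5^2 = (5^1)^2 ≡ 5^2 = 25 ≡ 25 (mod 131)
5^4 = (5^2)^2 ≡ 25^2 = 625 ≡ 101 (mod 131)
5^5 = 5^4 · 5^1 ≡ 101 · 5 ≡ 112 (mod 131).

112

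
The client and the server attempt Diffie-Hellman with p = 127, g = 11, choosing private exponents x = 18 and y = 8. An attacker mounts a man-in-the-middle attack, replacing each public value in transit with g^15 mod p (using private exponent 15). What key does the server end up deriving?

The server receives an attacker's public value M = 11^15 mod 127 instead of the honest one.
11^1 ≡ 11 (mod 127)
11^2 = (11^1)^2 ≡ 11^2 = 121 ≡ 121 (mod 127)
11^4 = (11^2)^2 ≡ 121^2 = 14641 ≡ 36 (mod 127)
11^8 = (11^4)^2 ≡ 36^2 = 1296 ≡ 26 (mod 127)
11^15 = 11^8 · 11^4 · 11^2 · 11^1 ≡ 26 · 36 · 121 · 11 ≡ 73 (mod 127).
So M = 73. The server computes K = M^8 mod 127.
73^1 ≡ 73 (mod 127)
73^2 = (73^1)^2 ≡ 73^2 = 5329 ≡ 122 (mod 127)
73^4 = (73^2)^2 ≡ 122^2 = 14884 ≡ 25 (mod 127)
73^8 = (73^4)^2 ≡ 25^2 = 625 ≡ 117 (mod 127)

117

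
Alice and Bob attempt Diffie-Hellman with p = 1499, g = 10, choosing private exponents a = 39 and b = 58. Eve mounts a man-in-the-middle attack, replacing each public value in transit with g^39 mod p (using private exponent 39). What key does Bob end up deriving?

1394

Bob receives Eve's public value M = 10^39 mod 1499 instead of the honest one.
10^1 ≡ 10 (mod 1499)
10^2 = (10^1)^2 ≡ 10^2 = 100 ≡ 100 (mod 1499)
10^4 = (10^2)^2 ≡ 100^2 = 10000 ≡ 1006 (mod 1499)
10^8 = (10^4)^2 ≡ 1006^2 = 1012036 ≡ 211 (mod 1499)
10^16 = (10^8)^2 ≡ 211^2 = 44521 ≡ 1050 (mod 1499)
10^32 = (10^16)^2 ≡ 1050^2 = 1102500 ≡ 735 (mod 1499)
10^39 = 10^32 · 10^4 · 10^2 · 10^1 ≡ 735 · 1006 · 100 · 10 ≡ 1268 (mod 1499).
So M = 1268. Bob computes K = M^58 mod 1499.
1268^1 ≡ 1268 (mod 1499)
1268^2 = (1268^1)^2 ≡ 1268^2 = 1607824 ≡ 896 (mod 1499)
1268^4 = (1268^2)^2 ≡ 896^2 = 802816 ≡ 851 (mod 1499)
1268^8 = (1268^4)^2 ≡ 851^2 = 724201 ≡ 184 (mod 1499)
1268^16 = (1268^8)^2 ≡ 184^2 = 33856 ≡ 878 (mod 1499)
1268^32 = (1268^16)^2 ≡ 878^2 = 770884 ≡ 398 (mod 1499)
1268^58 = 1268^32 · 1268^16 · 1268^8 · 1268^2 ≡ 398 · 878 · 184 · 896 ≡ 1394 (mod 1499).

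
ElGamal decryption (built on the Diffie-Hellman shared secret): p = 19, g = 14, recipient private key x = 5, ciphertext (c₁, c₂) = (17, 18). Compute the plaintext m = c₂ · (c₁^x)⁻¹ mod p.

3

Shared mask s = c₁^x mod p = 17^5 mod 19.
17^1 ≡ 17 (mod 19)
17^2 = (17^1)^2 ≡ 17^2 = 289 ≡ 4 (mod 19)
17^4 = (17^2)^2 ≡ 4^2 = 16 ≡ 16 (mod 19)
17^5 = 17^4 · 17^1 ≡ 16 · 17 ≡ 6 (mod 19).
So s = 6; s⁻¹ ≡ 16 (mod 19).
m = c₂ · s⁻¹ mod 19 = 18 · 16 mod 19 = 3.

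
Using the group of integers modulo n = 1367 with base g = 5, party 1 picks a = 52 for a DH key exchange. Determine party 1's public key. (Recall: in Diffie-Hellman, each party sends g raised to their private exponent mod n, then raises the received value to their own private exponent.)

Public value = 5^52 (mod 1367).
5^1 ≡ 5 (mod 1367)
5^2 = (5^1)^2 ≡ 5^2 = 25 ≡ 25 (mod 1367)
5^4 = (5^2)^2 ≡ 25^2 = 625 ≡ 625 (mod 1367)
5^8 = (5^4)^2 ≡ 625^2 = 390625 ≡ 1030 (mod 1367)
5^16 = (5^8)^2 ≡ 1030^2 = 1060900 ≡ 108 (mod 1367)
5^32 = (5^16)^2 ≡ 108^2 = 11664 ≡ 728 (mod 1367)
5^52 = 5^32 · 5^16 · 5^4 ≡ 728 · 108 · 625 ≡ 451 (mod 1367).

451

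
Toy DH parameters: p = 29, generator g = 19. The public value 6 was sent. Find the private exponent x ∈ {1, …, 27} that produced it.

10

Try successive powers of 19 modulo 29:
19^1 ≡ 19
19^2 ≡ 13
19^3 ≡ 15
19^4 ≡ 24
19^5 ≡ 21
19^6 ≡ 22
19^7 ≡ 12
19^8 ≡ 25
19^9 ≡ 11
19^10 ≡ 6
Found: x = 10.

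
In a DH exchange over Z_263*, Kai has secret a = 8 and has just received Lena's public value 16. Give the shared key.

34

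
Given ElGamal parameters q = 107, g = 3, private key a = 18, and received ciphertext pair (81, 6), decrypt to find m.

60

Shared mask s = c₁^a mod q = 81^18 mod 107.
81^1 ≡ 81 (mod 107)
81^2 = (81^1)^2 ≡ 81^2 = 6561 ≡ 34 (mod 107)
81^4 = (81^2)^2 ≡ 34^2 = 1156 ≡ 86 (mod 107)
81^8 = (81^4)^2 ≡ 86^2 = 7396 ≡ 13 (mod 107)
81^16 = (81^8)^2 ≡ 13^2 = 169 ≡ 62 (mod 107)
81^18 = 81^16 · 81^2 ≡ 62 · 34 ≡ 75 (mod 107).
So s = 75; s⁻¹ ≡ 10 (mod 107).
m = c₂ · s⁻¹ mod 107 = 6 · 10 mod 107 = 60.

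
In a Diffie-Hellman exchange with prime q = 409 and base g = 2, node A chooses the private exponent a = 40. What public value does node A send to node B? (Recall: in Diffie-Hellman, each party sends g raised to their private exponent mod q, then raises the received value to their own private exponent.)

184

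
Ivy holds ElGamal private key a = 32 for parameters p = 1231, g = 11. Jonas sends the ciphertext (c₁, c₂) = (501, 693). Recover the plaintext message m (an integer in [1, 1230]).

Shared mask s = c₁^a mod p = 501^32 mod 1231.
501^1 ≡ 501 (mod 1231)
501^2 = (501^1)^2 ≡ 501^2 = 251001 ≡ 1108 (mod 1231)
501^4 = (501^2)^2 ≡ 1108^2 = 1227664 ≡ 357 (mod 1231)
501^8 = (501^4)^2 ≡ 357^2 = 127449 ≡ 656 (mod 1231)
501^16 = (501^8)^2 ≡ 656^2 = 430336 ≡ 717 (mod 1231)
501^32 = (501^16)^2 ≡ 717^2 = 514089 ≡ 762 (mod 1231)
So s = 762; s⁻¹ ≡ 1210 (mod 1231).
m = c₂ · s⁻¹ mod 1231 = 693 · 1210 mod 1231 = 219.

219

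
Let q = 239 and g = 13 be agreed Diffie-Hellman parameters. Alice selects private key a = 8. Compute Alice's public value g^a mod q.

60

Public value = 13^8 mod 239.
13^1 ≡ 13 (mod 239)
13^2 = (13^1)^2 ≡ 13^2 = 169 ≡ 169 (mod 239)
13^4 = (13^2)^2 ≡ 169^2 = 28561 ≡ 120 (mod 239)
13^8 = (13^4)^2 ≡ 120^2 = 14400 ≡ 60 (mod 239)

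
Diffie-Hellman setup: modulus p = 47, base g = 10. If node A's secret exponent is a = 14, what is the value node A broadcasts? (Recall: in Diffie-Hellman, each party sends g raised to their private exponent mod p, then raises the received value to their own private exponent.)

4

Public value = 10^14 (mod 47).
10^1 ≡ 10 (mod 47)
10^2 = (10^1)^2 ≡ 10^2 = 100 ≡ 6 (mod 47)
10^4 = (10^2)^2 ≡ 6^2 = 36 ≡ 36 (mod 47)
10^8 = (10^4)^2 ≡ 36^2 = 1296 ≡ 27 (mod 47)
10^14 = 10^8 · 10^4 · 10^2 ≡ 27 · 36 · 6 ≡ 4 (mod 47).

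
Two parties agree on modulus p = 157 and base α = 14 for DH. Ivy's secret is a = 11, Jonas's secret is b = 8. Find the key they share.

67

Ivy sends A = α^a mod p = 14^11 mod 157.
14^1 ≡ 14 (mod 157)
14^2 = (14^1)^2 ≡ 14^2 = 196 ≡ 39 (mod 157)
14^4 = (14^2)^2 ≡ 39^2 = 1521 ≡ 108 (mod 157)
14^8 = (14^4)^2 ≡ 108^2 = 11664 ≡ 46 (mod 157)
14^11 = 14^8 · 14^2 · 14^1 ≡ 46 · 39 · 14 ≡ 153 (mod 157).
So A = 153. Jonas then computes K = A^b mod p = 153^8 mod 157.
153^1 ≡ 153 (mod 157)
153^2 = (153^1)^2 ≡ 153^2 = 23409 ≡ 16 (mod 157)
153^4 = (153^2)^2 ≡ 16^2 = 256 ≡ 99 (mod 157)
153^8 = (153^4)^2 ≡ 99^2 = 9801 ≡ 67 (mod 157)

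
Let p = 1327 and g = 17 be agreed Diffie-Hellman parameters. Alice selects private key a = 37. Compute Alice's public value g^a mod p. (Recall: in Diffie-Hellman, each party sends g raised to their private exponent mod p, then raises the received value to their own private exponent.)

188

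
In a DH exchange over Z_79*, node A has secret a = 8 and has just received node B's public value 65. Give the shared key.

10

Shared key K = 65^8 mod 79.
65^1 ≡ 65 (mod 79)
65^2 = (65^1)^2 ≡ 65^2 = 4225 ≡ 38 (mod 79)
65^4 = (65^2)^2 ≡ 38^2 = 1444 ≡ 22 (mod 79)
65^8 = (65^4)^2 ≡ 22^2 = 484 ≡ 10 (mod 79)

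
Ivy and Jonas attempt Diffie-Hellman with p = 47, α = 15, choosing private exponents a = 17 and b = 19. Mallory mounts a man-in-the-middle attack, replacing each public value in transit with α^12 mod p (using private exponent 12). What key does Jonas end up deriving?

14

Jonas receives Mallory's public value M = 15^12 mod 47 instead of the honest one.
15^1 ≡ 15 (mod 47)
15^2 = (15^1)^2 ≡ 15^2 = 225 ≡ 37 (mod 47)
15^4 = (15^2)^2 ≡ 37^2 = 1369 ≡ 6 (mod 47)
15^8 = (15^4)^2 ≡ 6^2 = 36 ≡ 36 (mod 47)
15^12 = 15^8 · 15^4 ≡ 36 · 6 ≡ 28 (mod 47).
So M = 28. Jonas computes K = M^19 mod 47.
28^1 ≡ 28 (mod 47)
28^2 = (28^1)^2 ≡ 28^2 = 784 ≡ 32 (mod 47)
28^4 = (28^2)^2 ≡ 32^2 = 1024 ≡ 37 (mod 47)
28^8 = (28^4)^2 ≡ 37^2 = 1369 ≡ 6 (mod 47)
28^16 = (28^8)^2 ≡ 6^2 = 36 ≡ 36 (mod 47)
28^19 = 28^16 · 28^2 · 28^1 ≡ 36 · 32 · 28 ≡ 14 (mod 47).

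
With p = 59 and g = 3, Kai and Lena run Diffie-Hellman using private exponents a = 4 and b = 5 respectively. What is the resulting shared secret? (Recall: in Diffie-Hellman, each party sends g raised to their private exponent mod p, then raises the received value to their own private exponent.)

41

Lena sends B = g^b mod p = 3^5 mod 59.
3^1 ≡ 3 (mod 59)
3^2 = (3^1)^2 ≡ 3^2 = 9 ≡ 9 (mod 59)
3^4 = (3^2)^2 ≡ 9^2 = 81 ≡ 22 (mod 59)
3^5 = 3^4 · 3^1 ≡ 22 · 3 ≡ 7 (mod 59).
So B = 7. Kai then computes K = B^a mod p = 7^4 mod 59.
7^1 ≡ 7 (mod 59)
7^2 = (7^1)^2 ≡ 7^2 = 49 ≡ 49 (mod 59)
7^4 = (7^2)^2 ≡ 49^2 = 2401 ≡ 41 (mod 59)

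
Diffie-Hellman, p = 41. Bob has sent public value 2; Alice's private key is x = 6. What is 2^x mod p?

Shared key K = 2^6 mod 41.
2^1 ≡ 2 (mod 41)
2^2 = (2^1)^2 ≡ 2^2 = 4 ≡ 4 (mod 41)
2^4 = (2^2)^2 ≡ 4^2 = 16 ≡ 16 (mod 41)
2^6 = 2^4 · 2^2 ≡ 16 · 4 ≡ 23 (mod 41).

23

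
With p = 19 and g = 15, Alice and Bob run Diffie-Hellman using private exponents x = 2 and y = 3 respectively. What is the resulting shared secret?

11

Alice sends A = g^x mod p = 15^2 mod 19.
15^1 ≡ 15 (mod 19)
15^2 = (15^1)^2 ≡ 15^2 = 225 ≡ 16 (mod 19)
So A = 16. Bob then computes K = A^y mod p = 16^3 mod 19.
16^1 ≡ 16 (mod 19)
16^2 = (16^1)^2 ≡ 16^2 = 256 ≡ 9 (mod 19)
16^3 = 16^2 · 16^1 ≡ 9 · 16 ≡ 11 (mod 19).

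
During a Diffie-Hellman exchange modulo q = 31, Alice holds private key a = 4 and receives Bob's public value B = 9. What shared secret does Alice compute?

Shared key K = 9^4 mod 31.
9^1 ≡ 9 (mod 31)
9^2 = (9^1)^2 ≡ 9^2 = 81 ≡ 19 (mod 31)
9^4 = (9^2)^2 ≡ 19^2 = 361 ≡ 20 (mod 31)

20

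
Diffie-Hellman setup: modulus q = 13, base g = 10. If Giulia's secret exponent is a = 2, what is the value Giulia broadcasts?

9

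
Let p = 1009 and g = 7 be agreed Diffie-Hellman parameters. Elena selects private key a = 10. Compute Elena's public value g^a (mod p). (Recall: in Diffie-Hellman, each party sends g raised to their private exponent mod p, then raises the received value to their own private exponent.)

654

Public value = 7^10 (mod 1009).
7^1 ≡ 7 (mod 1009)
7^2 = (7^1)^2 ≡ 7^2 = 49 ≡ 49 (mod 1009)
7^4 = (7^2)^2 ≡ 49^2 = 2401 ≡ 383 (mod 1009)
7^8 = (7^4)^2 ≡ 383^2 = 146689 ≡ 384 (mod 1009)
7^10 = 7^8 · 7^2 ≡ 384 · 49 ≡ 654 (mod 1009).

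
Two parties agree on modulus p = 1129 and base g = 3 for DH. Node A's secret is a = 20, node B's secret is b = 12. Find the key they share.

338

Node B sends B = g^b mod p = 3^12 mod 1129.
3^1 ≡ 3 (mod 1129)
3^2 = (3^1)^2 ≡ 3^2 = 9 ≡ 9 (mod 1129)
3^4 = (3^2)^2 ≡ 9^2 = 81 ≡ 81 (mod 1129)
3^8 = (3^4)^2 ≡ 81^2 = 6561 ≡ 916 (mod 1129)
3^12 = 3^8 · 3^4 ≡ 916 · 81 ≡ 811 (mod 1129).
So B = 811. Node A then computes K = B^a mod p = 811^20 mod 1129.
811^1 ≡ 811 (mod 1129)
811^2 = (811^1)^2 ≡ 811^2 = 657721 ≡ 643 (mod 1129)
811^4 = (811^2)^2 ≡ 643^2 = 413449 ≡ 235 (mod 1129)
811^8 = (811^4)^2 ≡ 235^2 = 55225 ≡ 1033 (mod 1129)
811^16 = (811^8)^2 ≡ 1033^2 = 1067089 ≡ 184 (mod 1129)
811^20 = 811^16 · 811^4 ≡ 184 · 235 ≡ 338 (mod 1129).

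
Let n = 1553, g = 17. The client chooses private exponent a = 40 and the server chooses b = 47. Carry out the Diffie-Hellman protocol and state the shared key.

The client sends A = g^a mod n = 17^40 mod 1553.
17^1 ≡ 17 (mod 1553)
17^2 = (17^1)^2 ≡ 17^2 = 289 ≡ 289 (mod 1553)
17^4 = (17^2)^2 ≡ 289^2 = 83521 ≡ 1212 (mod 1553)
17^8 = (17^4)^2 ≡ 1212^2 = 1468944 ≡ 1359 (mod 1553)
17^16 = (17^8)^2 ≡ 1359^2 = 1846881 ≡ 364 (mod 1553)
17^32 = (17^16)^2 ≡ 364^2 = 132496 ≡ 491 (mod 1553)
17^40 = 17^32 · 17^8 ≡ 491 · 1359 ≡ 1032 (mod 1553).
So A = 1032. The server then computes K = A^b mod n = 1032^47 mod 1553.
1032^1 ≡ 1032 (mod 1553)
1032^2 = (1032^1)^2 ≡ 1032^2 = 1065024 ≡ 1219 (mod 1553)
1032^4 = (1032^2)^2 ≡ 1219^2 = 1485961 ≡ 1293 (mod 1553)
1032^8 = (1032^4)^2 ≡ 1293^2 = 1671849 ≡ 821 (mod 1553)
1032^16 = (1032^8)^2 ≡ 821^2 = 674041 ≡ 39 (mod 1553)
1032^32 = (1032^16)^2 ≡ 39^2 = 1521 ≡ 1521 (mod 1553)
1032^47 = 1032^32 · 1032^8 · 1032^4 · 1032^2 · 1032^1 ≡ 1521 · 821 · 1293 · 1219 · 1032 ≡ 685 (mod 1553).

685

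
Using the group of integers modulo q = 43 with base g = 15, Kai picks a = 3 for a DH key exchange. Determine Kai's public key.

Public value = 15^3 (mod 43).
15^1 ≡ 15 (mod 43)
15^2 = (15^1)^2 ≡ 15^2 = 225 ≡ 10 (mod 43)
15^3 = 15^2 · 15^1 ≡ 10 · 15 ≡ 21 (mod 43).

21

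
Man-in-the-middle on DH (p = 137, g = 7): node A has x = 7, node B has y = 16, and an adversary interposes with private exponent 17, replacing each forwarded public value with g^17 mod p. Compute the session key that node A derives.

Node A receives an adversary's public value M = 7^17 mod 137 instead of the honest one.
7^1 ≡ 7 (mod 137)
7^2 = (7^1)^2 ≡ 7^2 = 49 ≡ 49 (mod 137)
7^4 = (7^2)^2 ≡ 49^2 = 2401 ≡ 72 (mod 137)
7^8 = (7^4)^2 ≡ 72^2 = 5184 ≡ 115 (mod 137)
7^16 = (7^8)^2 ≡ 115^2 = 13225 ≡ 73 (mod 137)
7^17 = 7^16 · 7^1 ≡ 73 · 7 ≡ 100 (mod 137).
So M = 100. Node A computes K = M^7 mod 137.
100^1 ≡ 100 (mod 137)
100^2 = (100^1)^2 ≡ 100^2 = 10000 ≡ 136 (mod 137)
100^4 = (100^2)^2 ≡ 136^2 = 18496 ≡ 1 (mod 137)
100^7 = 100^4 · 100^2 · 100^1 ≡ 1 · 136 · 100 ≡ 37 (mod 137).

37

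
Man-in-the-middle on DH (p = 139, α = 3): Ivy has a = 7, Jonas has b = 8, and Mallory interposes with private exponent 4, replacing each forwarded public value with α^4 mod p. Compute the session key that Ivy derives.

24

Ivy receives Mallory's public value M = 3^4 mod 139 instead of the honest one.
3^1 ≡ 3 (mod 139)
3^2 = (3^1)^2 ≡ 3^2 = 9 ≡ 9 (mod 139)
3^4 = (3^2)^2 ≡ 9^2 = 81 ≡ 81 (mod 139)
So M = 81. Ivy computes K = M^7 mod 139.
81^1 ≡ 81 (mod 139)
81^2 = (81^1)^2 ≡ 81^2 = 6561 ≡ 28 (mod 139)
81^4 = (81^2)^2 ≡ 28^2 = 784 ≡ 89 (mod 139)
81^7 = 81^4 · 81^2 · 81^1 ≡ 89 · 28 · 81 ≡ 24 (mod 139).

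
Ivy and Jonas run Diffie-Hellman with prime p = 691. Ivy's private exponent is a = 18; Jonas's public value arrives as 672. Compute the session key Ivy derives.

Shared key K = 672^18 mod 691.
672^1 ≡ 672 (mod 691)
672^2 = (672^1)^2 ≡ 672^2 = 451584 ≡ 361 (mod 691)
672^4 = (672^2)^2 ≡ 361^2 = 130321 ≡ 413 (mod 691)
672^8 = (672^4)^2 ≡ 413^2 = 170569 ≡ 583 (mod 691)
672^16 = (672^8)^2 ≡ 583^2 = 339889 ≡ 608 (mod 691)
672^18 = 672^16 · 672^2 ≡ 608 · 361 ≡ 441 (mod 691).

441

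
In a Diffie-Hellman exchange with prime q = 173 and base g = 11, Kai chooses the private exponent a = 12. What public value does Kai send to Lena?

Public value = 11^12 mod 173.
11^1 ≡ 11 (mod 173)
11^2 = (11^1)^2 ≡ 11^2 = 121 ≡ 121 (mod 173)
11^4 = (11^2)^2 ≡ 121^2 = 14641 ≡ 109 (mod 173)
11^8 = (11^4)^2 ≡ 109^2 = 11881 ≡ 117 (mod 173)
11^12 = 11^8 · 11^4 ≡ 117 · 109 ≡ 124 (mod 173).

124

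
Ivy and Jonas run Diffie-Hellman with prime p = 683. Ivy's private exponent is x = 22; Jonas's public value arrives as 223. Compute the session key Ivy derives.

46

Shared key K = 223^22 mod 683.
223^1 ≡ 223 (mod 683)
223^2 = (223^1)^2 ≡ 223^2 = 49729 ≡ 553 (mod 683)
223^4 = (223^2)^2 ≡ 553^2 = 305809 ≡ 508 (mod 683)
223^8 = (223^4)^2 ≡ 508^2 = 258064 ≡ 573 (mod 683)
223^16 = (223^8)^2 ≡ 573^2 = 328329 ≡ 489 (mod 683)
223^22 = 223^16 · 223^4 · 223^2 ≡ 489 · 508 · 553 ≡ 46 (mod 683).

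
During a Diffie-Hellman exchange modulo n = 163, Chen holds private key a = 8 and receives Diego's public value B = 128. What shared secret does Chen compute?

Shared key K = 128^8 mod 163.
128^1 ≡ 128 (mod 163)
128^2 = (128^1)^2 ≡ 128^2 = 16384 ≡ 84 (mod 163)
128^4 = (128^2)^2 ≡ 84^2 = 7056 ≡ 47 (mod 163)
128^8 = (128^4)^2 ≡ 47^2 = 2209 ≡ 90 (mod 163)

90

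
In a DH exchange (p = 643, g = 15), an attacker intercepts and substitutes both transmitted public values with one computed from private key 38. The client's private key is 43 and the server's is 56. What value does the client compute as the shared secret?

The client receives an attacker's public value M = 15^38 mod 643 instead of the honest one.
15^1 ≡ 15 (mod 643)
15^2 = (15^1)^2 ≡ 15^2 = 225 ≡ 225 (mod 643)
15^4 = (15^2)^2 ≡ 225^2 = 50625 ≡ 471 (mod 643)
15^8 = (15^4)^2 ≡ 471^2 = 221841 ≡ 6 (mod 643)
15^16 = (15^8)^2 ≡ 6^2 = 36 ≡ 36 (mod 643)
15^32 = (15^16)^2 ≡ 36^2 = 1296 ≡ 10 (mod 643)
15^38 = 15^32 · 15^4 · 15^2 ≡ 10 · 471 · 225 ≡ 86 (mod 643).
So M = 86. The client computes K = M^43 mod 643.
86^1 ≡ 86 (mod 643)
86^2 = (86^1)^2 ≡ 86^2 = 7396 ≡ 323 (mod 643)
86^4 = (86^2)^2 ≡ 323^2 = 104329 ≡ 163 (mod 643)
86^8 = (86^4)^2 ≡ 163^2 = 26569 ≡ 206 (mod 643)
86^16 = (86^8)^2 ≡ 206^2 = 42436 ≡ 641 (mod 643)
86^32 = (86^16)^2 ≡ 641^2 = 410881 ≡ 4 (mod 643)
86^43 = 86^32 · 86^8 · 86^2 · 86^1 ≡ 4 · 206 · 323 · 86 ≡ 201 (mod 643).

201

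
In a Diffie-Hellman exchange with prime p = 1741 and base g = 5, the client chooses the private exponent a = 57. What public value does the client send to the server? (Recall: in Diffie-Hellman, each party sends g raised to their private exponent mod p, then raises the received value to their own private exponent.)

195

Public value = 5^57 mod 1741.
5^1 ≡ 5 (mod 1741)
5^2 = (5^1)^2 ≡ 5^2 = 25 ≡ 25 (mod 1741)
5^4 = (5^2)^2 ≡ 25^2 = 625 ≡ 625 (mod 1741)
5^8 = (5^4)^2 ≡ 625^2 = 390625 ≡ 641 (mod 1741)
5^16 = (5^8)^2 ≡ 641^2 = 410881 ≡ 5 (mod 1741)
5^32 = (5^16)^2 ≡ 5^2 = 25 ≡ 25 (mod 1741)
5^57 = 5^32 · 5^16 · 5^8 · 5^1 ≡ 25 · 5 · 641 · 5 ≡ 195 (mod 1741).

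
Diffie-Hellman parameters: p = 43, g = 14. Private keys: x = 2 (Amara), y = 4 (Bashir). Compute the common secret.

Bashir sends B = g^y mod p = 14^4 mod 43.
14^1 ≡ 14 (mod 43)
14^2 = (14^1)^2 ≡ 14^2 = 196 ≡ 24 (mod 43)
14^4 = (14^2)^2 ≡ 24^2 = 576 ≡ 17 (mod 43)
So B = 17. Amara then computes K = B^x mod p = 17^2 mod 43.
17^1 ≡ 17 (mod 43)
17^2 = (17^1)^2 ≡ 17^2 = 289 ≡ 31 (mod 43)

31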